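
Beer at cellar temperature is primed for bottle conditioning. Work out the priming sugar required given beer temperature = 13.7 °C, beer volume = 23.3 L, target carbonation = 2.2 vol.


residual = 14.695·(0.01821 + 0.09011·e^(−0.04·T));  sugar = (target − residual)·4.0·V
residual = 14.695·(0.01821 + 0.09011·e^(−0.04·13.7)) = 1.0331
sugar = (2.2 − 1.0331)·4.0·23.3

108.7548 g


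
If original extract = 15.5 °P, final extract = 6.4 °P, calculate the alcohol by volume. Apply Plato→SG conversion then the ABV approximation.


SG = 259/(259 − P);  ABV = (OG − FG)·131.25
OG = 259/(259 − 15.5) = 1.0637
FG = 259/(259 − 6.4) = 1.0253
ABV = (1.0637 − 1.0253)·131.25

5.0293 % ABV


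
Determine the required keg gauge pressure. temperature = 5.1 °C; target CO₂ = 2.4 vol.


psi = vols/(0.01821 + 0.09011·e^(−0.04·T)) − 14.695
psi = 2.4/(0.01821 + 0.09011·e^(−0.04·5.1)) − 14.695

11.4798 psi


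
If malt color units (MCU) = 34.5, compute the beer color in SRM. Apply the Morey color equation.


SRM = 1.4922 · MCU^0.6859
SRM = 1.4922 · 34.5^0.6859

16.9284 SRM


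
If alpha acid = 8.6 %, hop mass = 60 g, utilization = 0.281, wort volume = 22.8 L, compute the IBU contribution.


IBU = (α/100)·mass·U·1000 / V
IBU = (8.6/100)·60·0.281·1000 / 22.8

63.5947 IBU


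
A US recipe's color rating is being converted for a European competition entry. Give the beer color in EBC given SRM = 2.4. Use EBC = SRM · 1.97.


EBC = 2.4 · 1.97

4.7280 EBC


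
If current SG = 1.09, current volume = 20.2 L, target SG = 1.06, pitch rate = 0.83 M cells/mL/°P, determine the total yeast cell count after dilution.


V_w = V·((SG_c−1)/(SG_t−1)−1);  °P = 259 − 259/SG_t;  cells = rate·(V+V_w)·°P
V_w = 20.2·((1.09−1)/(1.06−1)−1) = 10.1000
V_final = 20.2 + 10.1000 = 30.3000
°P = 259 − 259/1.06 = 14.6604
cells = 0.83·30.3000·14.6604

368.6938 billion cells


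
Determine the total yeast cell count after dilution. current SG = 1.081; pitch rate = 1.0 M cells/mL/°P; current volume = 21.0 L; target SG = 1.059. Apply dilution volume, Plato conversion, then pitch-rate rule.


V_w = V·((SG_c−1)/(SG_t−1)−1);  °P = 259 − 259/SG_t;  cells = rate·(V+V_w)·°P
V_w = 21.0·((1.081−1)/(1.059−1)−1) = 7.8305
V_final = 21.0 + 7.8305 = 28.8305
°P = 259 − 259/1.059 = 14.4297
cells = 1.0·28.8305·14.4297

416.0142 billion cells


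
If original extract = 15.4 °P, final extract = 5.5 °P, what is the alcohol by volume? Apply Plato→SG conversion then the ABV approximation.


SG = 259/(259 − P);  ABV = (OG − FG)·131.25
OG = 259/(259 − 15.4) = 1.0632
FG = 259/(259 − 5.5) = 1.0217
ABV = (1.0632 − 1.0217)·131.25

5.4498 % ABV


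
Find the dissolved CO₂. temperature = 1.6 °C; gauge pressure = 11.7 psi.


vols = (P + 14.695)·(0.01821 + 0.09011·e^(−0.04·T))
vols = (11.7 + 14.695)·(0.01821 + 0.09011·e^(−0.04·1.6))

2.7117 volumes


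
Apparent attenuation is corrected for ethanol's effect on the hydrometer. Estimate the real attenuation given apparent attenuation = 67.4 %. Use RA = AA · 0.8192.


RA = 67.4 · 0.8192

55.2141 %


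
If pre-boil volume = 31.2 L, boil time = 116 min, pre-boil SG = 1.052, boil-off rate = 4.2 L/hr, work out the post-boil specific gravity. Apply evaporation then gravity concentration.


V_post = V_pre − rate·(t/60);  SG_post = 1 + (SG_pre−1)·V_pre/V_post
V_post = 31.2 − 4.2·(116/60) = 23.0800
SG_post = 1 + (1.052 − 1)·31.2/23.0800

1.0703


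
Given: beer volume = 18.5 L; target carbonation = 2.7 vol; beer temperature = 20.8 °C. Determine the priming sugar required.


residual = 14.695·(0.01821 + 0.09011·e^(−0.04·T));  sugar = (target − residual)·4.0·V
residual = 14.695·(0.01821 + 0.09011·e^(−0.04·20.8)) = 0.8438
sugar = (2.7 − 0.8438)·4.0·18.5

137.3555 g


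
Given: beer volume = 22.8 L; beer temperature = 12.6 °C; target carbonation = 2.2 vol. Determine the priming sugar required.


residual = 14.695·(0.01821 + 0.09011·e^(−0.04·T));  sugar = (target − residual)·4.0·V
residual = 14.695·(0.01821 + 0.09011·e^(−0.04·12.6)) = 1.0675
sugar = (2.2 − 1.0675)·4.0·22.8

103.2806 g


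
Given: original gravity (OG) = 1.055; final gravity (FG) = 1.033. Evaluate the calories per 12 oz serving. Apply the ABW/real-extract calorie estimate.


ABW = (OG−FG)·131.25·0.79/FG;  °P = 259 − 259/SG (for OG→OE and FG→AE);  RE = 0.1808·OE + 0.8192·AE;  Cal = (6.9·ABW + 4·(RE−0.1))·FG·3.55
ABW = (1.055 − 1.033)·131.25·0.79/1.033 = 2.2083
OE = 259 − 259/1.055 = 13.5024 °P
AE = 259 − 259/1.033 = 8.2740 °P
RE = 0.1808·13.5024 + 0.8192·8.2740 = 9.2193 °P
Cal = (6.9·2.2083 + 4·(9.2193−0.1))·1.033·3.55

189.6429 kcal


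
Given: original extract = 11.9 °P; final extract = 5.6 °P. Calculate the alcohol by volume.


SG = 259/(259 − P);  ABV = (OG − FG)·131.25
OG = 259/(259 − 11.9) = 1.0482
FG = 259/(259 − 5.6) = 1.0221
ABV = (1.0482 − 1.0221)·131.25

3.4203 % ABV


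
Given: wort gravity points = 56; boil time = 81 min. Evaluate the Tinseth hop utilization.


U = 1.65·0.000125^(GP/1000) · (1 − e^(−0.04·t))/4.15
bigness = 1.65·0.000125^(56/1000) = 0.9975
boil_factor = (1 − e^(−0.04·81))/4.15 = 0.2315
U = 0.9975 · 0.2315

0.2309


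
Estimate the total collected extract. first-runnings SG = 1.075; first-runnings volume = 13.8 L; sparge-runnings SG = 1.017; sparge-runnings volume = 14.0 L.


total = Σ (SG_i − 1)·1000·V_i
first = (1.075 − 1)·1000·13.8 = 1035.0000
sparge = (1.017 − 1)·1000·14.0 = 238.0000
total = 1035.0000 + 238.0000

1273.0000 gravity·L


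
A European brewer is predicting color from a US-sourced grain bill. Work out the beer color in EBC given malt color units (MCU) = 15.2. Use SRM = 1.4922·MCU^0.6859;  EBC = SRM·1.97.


SRM = 1.4922·15.2^0.6859 = 9.6484
EBC = 9.6484·1.97

19.0073 EBC


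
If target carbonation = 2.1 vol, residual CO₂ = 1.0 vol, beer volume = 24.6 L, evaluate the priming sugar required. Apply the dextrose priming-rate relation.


sugar = (target − residual)·4.0·V
sugar = (2.1 − 1.0)·4.0·24.6

108.2400 g


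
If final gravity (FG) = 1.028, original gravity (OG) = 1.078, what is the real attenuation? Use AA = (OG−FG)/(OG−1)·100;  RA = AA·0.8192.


AA = (1.078 − 1.028)/(1.078 − 1)·100 = 64.1026
RA = 64.1026·0.8192

52.5128 %


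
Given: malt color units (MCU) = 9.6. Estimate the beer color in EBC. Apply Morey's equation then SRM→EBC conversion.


SRM = 1.4922·MCU^0.6859;  EBC = SRM·1.97
SRM = 1.4922·9.6^0.6859 = 7.0399
EBC = 7.0399·1.97

13.8686 EBC


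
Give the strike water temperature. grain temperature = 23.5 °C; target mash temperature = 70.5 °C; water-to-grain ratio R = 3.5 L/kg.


T_strike = (0.41/R)·(T_mash − T_grain) + T_mash
T_strike = (0.41/3.5)·(70.5 − 23.5) + 70.5

76.0057 °C


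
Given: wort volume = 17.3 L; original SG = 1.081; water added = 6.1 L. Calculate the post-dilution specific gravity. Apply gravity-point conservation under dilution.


SG_new = 1 + (SG_old − 1)·V_old/(V_old + V_water)
pts = (1.081 − 1)·1000·17.3/(17.3 + 6.1) = 59.8846
SG_new = 1 + 59.8846/1000

1.0599


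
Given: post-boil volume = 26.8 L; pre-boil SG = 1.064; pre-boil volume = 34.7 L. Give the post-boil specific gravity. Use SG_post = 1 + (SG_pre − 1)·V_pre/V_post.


pts_pre = (1.064 − 1)·1000 = 64.0000
pts_post = 64.0000·34.7/26.8 = 82.8657
SG_post = 1 + 82.8657/1000

1.0829


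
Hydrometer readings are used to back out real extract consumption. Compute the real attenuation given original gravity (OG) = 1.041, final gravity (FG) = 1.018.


AA = (OG−FG)/(OG−1)·100;  RA = AA·0.8192
AA = (1.041 − 1.018)/(1.041 − 1)·100 = 56.0976
RA = 56.0976·0.8192

45.9551 %


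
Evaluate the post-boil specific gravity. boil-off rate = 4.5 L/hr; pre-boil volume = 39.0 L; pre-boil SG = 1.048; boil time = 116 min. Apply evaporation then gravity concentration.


V_post = V_pre − rate·(t/60);  SG_post = 1 + (SG_pre−1)·V_pre/V_post
V_post = 39.0 − 4.5·(116/60) = 30.3000
SG_post = 1 + (1.048 − 1)·39.0/30.3000

1.0618


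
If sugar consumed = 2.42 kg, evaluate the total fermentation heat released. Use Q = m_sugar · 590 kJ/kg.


Q = 2.42 · 590

1427.8000 kJ


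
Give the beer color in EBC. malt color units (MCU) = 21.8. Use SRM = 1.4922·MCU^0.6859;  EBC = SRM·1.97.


SRM = 1.4922·21.8^0.6859 = 12.3559
EBC = 12.3559·1.97

24.3411 EBC


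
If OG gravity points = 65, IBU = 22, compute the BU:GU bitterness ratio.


BU:GU = IBU / OG_points
BU:GU = 22 / 65

0.3385


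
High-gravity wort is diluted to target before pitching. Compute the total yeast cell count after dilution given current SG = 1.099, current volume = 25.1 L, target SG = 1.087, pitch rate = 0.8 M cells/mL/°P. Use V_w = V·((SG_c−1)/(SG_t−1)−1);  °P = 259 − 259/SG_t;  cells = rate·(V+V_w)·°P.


V_w = 25.1·((1.099−1)/(1.087−1)−1) = 3.4621
V_final = 25.1 + 3.4621 = 28.5621
°P = 259 − 259/1.087 = 20.7295
cells = 0.8·28.5621·20.7295

473.6626 billion cells


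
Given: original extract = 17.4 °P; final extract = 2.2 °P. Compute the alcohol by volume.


SG = 259/(259 − P);  ABV = (OG − FG)·131.25
OG = 259/(259 − 17.4) = 1.0720
FG = 259/(259 − 2.2) = 1.0086
ABV = (1.0720 − 1.0086)·131.25

8.3282 % ABV


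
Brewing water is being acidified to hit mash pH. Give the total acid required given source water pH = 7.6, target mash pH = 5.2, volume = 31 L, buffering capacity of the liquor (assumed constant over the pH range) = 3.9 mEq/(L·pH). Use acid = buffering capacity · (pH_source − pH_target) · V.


acid = 3.9 · (7.6 − 5.2) · 31

290.1600 mEq


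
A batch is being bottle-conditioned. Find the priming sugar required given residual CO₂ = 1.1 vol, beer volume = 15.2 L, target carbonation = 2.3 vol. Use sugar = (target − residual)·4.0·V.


sugar = (2.3 − 1.1)·4.0·15.2

72.9600 g


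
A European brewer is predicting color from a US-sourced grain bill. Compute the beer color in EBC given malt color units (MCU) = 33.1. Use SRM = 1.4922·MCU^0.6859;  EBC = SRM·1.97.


SRM = 1.4922·33.1^0.6859 = 16.4542
EBC = 16.4542·1.97

32.4148 EBC


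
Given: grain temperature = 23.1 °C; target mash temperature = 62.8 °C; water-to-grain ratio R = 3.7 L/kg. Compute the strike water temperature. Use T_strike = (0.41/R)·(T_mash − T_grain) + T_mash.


T_strike = (0.41/3.7)·(62.8 − 23.1) + 62.8

67.1992 °C


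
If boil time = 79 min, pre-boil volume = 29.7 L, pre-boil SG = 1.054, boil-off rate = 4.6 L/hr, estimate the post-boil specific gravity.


V_post = V_pre − rate·(t/60);  SG_post = 1 + (SG_pre−1)·V_pre/V_post
V_post = 29.7 − 4.6·(79/60) = 23.6433
SG_post = 1 + (1.054 − 1)·29.7/23.6433

1.0678


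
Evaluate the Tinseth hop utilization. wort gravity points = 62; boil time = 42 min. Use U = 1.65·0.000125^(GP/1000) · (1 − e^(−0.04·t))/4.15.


bigness = 1.65·0.000125^(62/1000) = 0.9451
boil_factor = (1 − e^(−0.04·42))/4.15 = 0.1961
U = 0.9451 · 0.1961

0.1853


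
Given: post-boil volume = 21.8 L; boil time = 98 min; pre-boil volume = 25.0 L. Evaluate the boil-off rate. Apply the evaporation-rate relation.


rate = (V_pre − V_post) / (t_min/60)
rate = (25.0 − 21.8) / (98/60)

1.9592 L/hr


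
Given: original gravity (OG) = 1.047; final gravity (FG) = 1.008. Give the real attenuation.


AA = (OG−FG)/(OG−1)·100;  RA = AA·0.8192
AA = (1.047 − 1.008)/(1.047 − 1)·100 = 82.9787
RA = 82.9787·0.8192

67.9762 %


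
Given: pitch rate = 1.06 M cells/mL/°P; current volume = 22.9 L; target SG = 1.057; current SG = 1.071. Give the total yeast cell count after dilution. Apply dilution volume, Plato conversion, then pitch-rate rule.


V_w = V·((SG_c−1)/(SG_t−1)−1);  °P = 259 − 259/SG_t;  cells = rate·(V+V_w)·°P
V_w = 22.9·((1.071−1)/(1.057−1)−1) = 5.6246
V_final = 22.9 + 5.6246 = 28.5246
°P = 259 − 259/1.057 = 13.9669
cells = 1.06·28.5246·13.9669

422.3033 billion cells


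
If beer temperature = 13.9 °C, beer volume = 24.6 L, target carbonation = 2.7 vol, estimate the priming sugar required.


residual = 14.695·(0.01821 + 0.09011·e^(−0.04·T));  sugar = (target − residual)·4.0·V
residual = 14.695·(0.01821 + 0.09011·e^(−0.04·13.9)) = 1.0270
sugar = (2.7 − 1.0270)·4.0·24.6

164.6229 g


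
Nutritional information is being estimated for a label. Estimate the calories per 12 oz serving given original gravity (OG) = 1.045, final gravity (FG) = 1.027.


ABW = (OG−FG)·131.25·0.79/FG;  °P = 259 − 259/SG (for OG→OE and FG→AE);  RE = 0.1808·OE + 0.8192·AE;  Cal = (6.9·ABW + 4·(RE−0.1))·FG·3.55
ABW = (1.045 − 1.027)·131.25·0.79/1.027 = 1.8173
OE = 259 − 259/1.045 = 11.1531 °P
AE = 259 − 259/1.027 = 6.8092 °P
RE = 0.1808·11.1531 + 0.8192·6.8092 = 7.5945 °P
Cal = (6.9·1.8173 + 4·(7.5945−0.1))·1.027·3.55

155.0127 kcal


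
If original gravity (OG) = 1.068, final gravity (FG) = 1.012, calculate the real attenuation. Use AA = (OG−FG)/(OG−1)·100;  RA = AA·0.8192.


AA = (1.068 − 1.012)/(1.068 − 1)·100 = 82.3529
RA = 82.3529·0.8192

67.4635 %


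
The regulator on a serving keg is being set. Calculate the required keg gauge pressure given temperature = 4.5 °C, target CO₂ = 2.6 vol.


psi = vols/(0.01821 + 0.09011·e^(−0.04·T)) − 14.695
psi = 2.6/(0.01821 + 0.09011·e^(−0.04·4.5)) − 14.695

13.1196 psi


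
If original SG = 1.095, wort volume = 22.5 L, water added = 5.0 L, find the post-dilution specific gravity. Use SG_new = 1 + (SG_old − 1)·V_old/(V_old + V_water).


pts = (1.095 − 1)·1000·22.5/(22.5 + 5.0) = 77.7273
SG_new = 1 + 77.7273/1000

1.0777


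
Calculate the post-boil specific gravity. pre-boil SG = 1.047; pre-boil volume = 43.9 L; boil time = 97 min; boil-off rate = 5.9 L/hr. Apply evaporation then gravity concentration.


V_post = V_pre − rate·(t/60);  SG_post = 1 + (SG_pre−1)·V_pre/V_post
V_post = 43.9 − 5.9·(97/60) = 34.3617
SG_post = 1 + (1.047 − 1)·43.9/34.3617

1.0600


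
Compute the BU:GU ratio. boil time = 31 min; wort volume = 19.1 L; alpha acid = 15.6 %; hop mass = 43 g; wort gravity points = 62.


U = 1.65·0.000125^(GP/1000)·(1−e^(−0.04t))/4.15;  IBU = (α/100)·m·U·1000/V;  BU:GU = IBU/GP
U = 1.65·0.000125^(62/1000)·(1−e^(−0.04·31))/4.15 = 0.1618
IBU = (15.6/100)·43·0.1618·1000/19.1 = 56.8380
BU:GU = 56.8380/62

0.9167


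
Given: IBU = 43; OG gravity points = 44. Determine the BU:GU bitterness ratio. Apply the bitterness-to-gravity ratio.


BU:GU = IBU / OG_points
BU:GU = 43 / 44

0.9773


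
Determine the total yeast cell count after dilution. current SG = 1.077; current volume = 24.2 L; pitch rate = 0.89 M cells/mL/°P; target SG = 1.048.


V_w = V·((SG_c−1)/(SG_t−1)−1);  °P = 259 − 259/SG_t;  cells = rate·(V+V_w)·°P
V_w = 24.2·((1.077−1)/(1.048−1)−1) = 14.6208
V_final = 24.2 + 14.6208 = 38.8208
°P = 259 − 259/1.048 = 11.8626
cells = 0.89·38.8208·11.8626

409.8591 billion cells


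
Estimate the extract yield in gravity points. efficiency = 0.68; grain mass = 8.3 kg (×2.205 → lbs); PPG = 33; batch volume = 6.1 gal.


points = lbs × PPG × eff / vol
lbs = 8.3 × 2.205 = 18.3015
points = 18.3015 × 33 × 0.68 / 6.1

67.3255 points


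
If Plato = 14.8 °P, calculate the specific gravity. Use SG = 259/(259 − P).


SG = 259/(259 − 14.8)

1.0606


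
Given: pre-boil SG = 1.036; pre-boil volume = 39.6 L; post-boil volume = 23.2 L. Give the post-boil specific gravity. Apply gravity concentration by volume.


SG_post = 1 + (SG_pre − 1)·V_pre/V_post
pts_pre = (1.036 − 1)·1000 = 36.0000
pts_post = 36.0000·39.6/23.2 = 61.4483
SG_post = 1 + 61.4483/1000

1.0614


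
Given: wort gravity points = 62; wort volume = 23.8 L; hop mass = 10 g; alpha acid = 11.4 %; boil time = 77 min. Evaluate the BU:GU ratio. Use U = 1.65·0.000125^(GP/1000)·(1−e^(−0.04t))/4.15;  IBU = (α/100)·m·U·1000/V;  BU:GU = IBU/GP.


U = 1.65·0.000125^(62/1000)·(1−e^(−0.04·77))/4.15 = 0.2173
IBU = (11.4/100)·10·0.2173·1000/23.8 = 10.4073
BU:GU = 10.4073/62

0.1679


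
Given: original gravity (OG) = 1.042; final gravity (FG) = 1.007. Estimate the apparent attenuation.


AA = (OG − FG)/(OG − 1) · 100
AA = (1.042 − 1.007)/(1.042 − 1) · 100

83.3333 %


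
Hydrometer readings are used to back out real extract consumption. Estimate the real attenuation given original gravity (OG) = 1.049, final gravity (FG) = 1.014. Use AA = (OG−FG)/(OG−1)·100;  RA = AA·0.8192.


AA = (1.049 − 1.014)/(1.049 − 1)·100 = 71.4286
RA = 71.4286·0.8192

58.5143 %


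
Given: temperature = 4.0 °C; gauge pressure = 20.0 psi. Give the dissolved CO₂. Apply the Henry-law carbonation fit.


vols = (P + 14.695)·(0.01821 + 0.09011·e^(−0.04·T))
vols = (20.0 + 14.695)·(0.01821 + 0.09011·e^(−0.04·4.0))

3.2959 volumes


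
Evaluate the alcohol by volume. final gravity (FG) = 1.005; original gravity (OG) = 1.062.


ABV = (OG − FG) · 131.25
ABV = (1.062 − 1.005) · 131.25

7.4813 % ABV


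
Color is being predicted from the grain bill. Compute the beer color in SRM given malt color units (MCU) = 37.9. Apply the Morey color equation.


SRM = 1.4922 · MCU^0.6859
SRM = 1.4922 · 37.9^0.6859

18.0558 SRM


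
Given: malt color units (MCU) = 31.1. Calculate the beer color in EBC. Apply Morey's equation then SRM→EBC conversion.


SRM = 1.4922·MCU^0.6859;  EBC = SRM·1.97
SRM = 1.4922·31.1^0.6859 = 15.7656
EBC = 15.7656·1.97

31.0583 EBC


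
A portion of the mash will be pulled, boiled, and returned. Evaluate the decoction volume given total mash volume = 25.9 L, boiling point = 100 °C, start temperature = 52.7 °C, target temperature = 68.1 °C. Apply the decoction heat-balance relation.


V_dec = V_total·(T_target − T_start)/(T_boil − T_start)
V_dec = 25.9·(68.1 − 52.7)/(100 − 52.7)

8.4326 L


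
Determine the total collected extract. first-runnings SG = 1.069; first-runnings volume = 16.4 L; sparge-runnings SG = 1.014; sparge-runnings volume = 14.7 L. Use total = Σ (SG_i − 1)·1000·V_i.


first = (1.069 − 1)·1000·16.4 = 1131.6000
sparge = (1.014 − 1)·1000·14.7 = 205.8000
total = 1131.6000 + 205.8000

1337.4000 gravity·L


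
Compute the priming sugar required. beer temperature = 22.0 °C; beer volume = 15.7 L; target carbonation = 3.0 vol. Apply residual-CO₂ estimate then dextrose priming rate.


residual = 14.695·(0.01821 + 0.09011·e^(−0.04·T));  sugar = (target − residual)·4.0·V
residual = 14.695·(0.01821 + 0.09011·e^(−0.04·22.0)) = 0.8168
sugar = (3.0 − 0.8168)·4.0·15.7

137.1026 g


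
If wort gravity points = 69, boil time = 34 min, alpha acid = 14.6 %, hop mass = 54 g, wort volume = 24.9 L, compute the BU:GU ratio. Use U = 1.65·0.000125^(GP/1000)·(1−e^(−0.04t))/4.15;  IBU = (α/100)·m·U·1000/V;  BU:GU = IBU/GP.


U = 1.65·0.000125^(69/1000)·(1−e^(−0.04·34))/4.15 = 0.1590
IBU = (14.6/100)·54·0.1590·1000/24.9 = 50.3335
BU:GU = 50.3335/69

0.7295


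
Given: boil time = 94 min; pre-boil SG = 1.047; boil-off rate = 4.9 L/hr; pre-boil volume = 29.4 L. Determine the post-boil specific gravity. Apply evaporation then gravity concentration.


V_post = V_pre − rate·(t/60);  SG_post = 1 + (SG_pre−1)·V_pre/V_post
V_post = 29.4 − 4.9·(94/60) = 21.7233
SG_post = 1 + (1.047 − 1)·29.4/21.7233

1.0636


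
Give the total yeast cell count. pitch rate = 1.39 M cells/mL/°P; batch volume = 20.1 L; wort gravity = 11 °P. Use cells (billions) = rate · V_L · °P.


cells = 1.39 · 20.1 · 11

307.3290 billion cells


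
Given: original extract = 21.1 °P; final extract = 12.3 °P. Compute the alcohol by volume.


SG = 259/(259 − P);  ABV = (OG − FG)·131.25
OG = 259/(259 − 21.1) = 1.0887
FG = 259/(259 − 12.3) = 1.0499
ABV = (1.0887 − 1.0499)·131.25

5.0970 % ABV


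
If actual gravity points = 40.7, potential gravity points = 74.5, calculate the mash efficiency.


efficiency = actual / potential × 100
efficiency = 40.7 / 74.5 × 100

54.6309 %


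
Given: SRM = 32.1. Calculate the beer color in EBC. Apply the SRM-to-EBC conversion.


EBC = SRM · 1.97
EBC = 32.1 · 1.97

63.2370 EBC


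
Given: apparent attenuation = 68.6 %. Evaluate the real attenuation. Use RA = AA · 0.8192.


RA = 68.6 · 0.8192

56.1971 %


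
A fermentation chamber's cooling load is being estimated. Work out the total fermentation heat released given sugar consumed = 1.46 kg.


Q = m_sugar · 590 kJ/kg
Q = 1.46 · 590

861.4000 kJ


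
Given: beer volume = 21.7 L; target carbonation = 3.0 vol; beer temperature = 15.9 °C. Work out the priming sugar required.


residual = 14.695·(0.01821 + 0.09011·e^(−0.04·T));  sugar = (target − residual)·4.0·V
residual = 14.695·(0.01821 + 0.09011·e^(−0.04·15.9)) = 0.9686
sugar = (3.0 − 0.9686)·4.0·21.7

176.3240 g


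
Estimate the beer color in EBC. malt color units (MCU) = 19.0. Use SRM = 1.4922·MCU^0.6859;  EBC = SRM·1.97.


SRM = 1.4922·19.0^0.6859 = 11.2441
EBC = 11.2441·1.97

22.1508 EBC


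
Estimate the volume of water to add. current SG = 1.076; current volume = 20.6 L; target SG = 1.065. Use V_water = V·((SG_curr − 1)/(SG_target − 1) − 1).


V_water = 20.6·((1.076 − 1)/(1.065 − 1) − 1)

3.4862 L


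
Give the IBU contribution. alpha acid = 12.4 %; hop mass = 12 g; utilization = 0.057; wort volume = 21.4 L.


IBU = (α/100)·mass·U·1000 / V
IBU = (12.4/100)·12·0.057·1000 / 21.4

3.9634 IBU


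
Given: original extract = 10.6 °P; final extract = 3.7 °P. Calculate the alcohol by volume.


SG = 259/(259 − P);  ABV = (OG − FG)·131.25
OG = 259/(259 − 10.6) = 1.0427
FG = 259/(259 − 3.7) = 1.0145
ABV = (1.0427 − 1.0145)·131.25

3.6987 % ABV


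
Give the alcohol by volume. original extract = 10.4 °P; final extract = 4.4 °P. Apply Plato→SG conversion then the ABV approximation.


SG = 259/(259 − P);  ABV = (OG − FG)·131.25
OG = 259/(259 − 10.4) = 1.0418
FG = 259/(259 − 4.4) = 1.0173
ABV = (1.0418 − 1.0173)·131.25

3.2225 % ABV


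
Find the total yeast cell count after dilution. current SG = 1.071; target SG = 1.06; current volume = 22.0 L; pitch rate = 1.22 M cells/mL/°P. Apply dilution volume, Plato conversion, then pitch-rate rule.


V_w = V·((SG_c−1)/(SG_t−1)−1);  °P = 259 − 259/SG_t;  cells = rate·(V+V_w)·°P
V_w = 22.0·((1.071−1)/(1.06−1)−1) = 4.0333
V_final = 22.0 + 4.0333 = 26.0333
°P = 259 − 259/1.06 = 14.6604
cells = 1.22·26.0333·14.6604

465.6234 billion cells


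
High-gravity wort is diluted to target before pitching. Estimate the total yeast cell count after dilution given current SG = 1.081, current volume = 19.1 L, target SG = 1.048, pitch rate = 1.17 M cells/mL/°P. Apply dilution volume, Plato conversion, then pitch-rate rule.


V_w = V·((SG_c−1)/(SG_t−1)−1);  °P = 259 − 259/SG_t;  cells = rate·(V+V_w)·°P
V_w = 19.1·((1.081−1)/(1.048−1)−1) = 13.1312
V_final = 19.1 + 13.1312 = 32.2312
°P = 259 − 259/1.048 = 11.8626
cells = 1.17·32.2312·11.8626

447.3451 billion cells


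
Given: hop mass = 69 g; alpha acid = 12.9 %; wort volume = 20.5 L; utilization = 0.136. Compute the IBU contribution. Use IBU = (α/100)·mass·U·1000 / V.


IBU = (12.9/100)·69·0.136·1000 / 20.5

59.0505 IBU


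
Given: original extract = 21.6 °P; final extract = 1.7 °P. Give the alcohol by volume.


SG = 259/(259 − P);  ABV = (OG − FG)·131.25
OG = 259/(259 − 21.6) = 1.0910
FG = 259/(259 − 1.7) = 1.0066
ABV = (1.0910 − 1.0066)·131.25

11.0747 % ABV


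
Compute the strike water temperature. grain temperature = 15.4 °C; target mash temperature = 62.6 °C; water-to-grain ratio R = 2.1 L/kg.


T_strike = (0.41/R)·(T_mash − T_grain) + T_mash
T_strike = (0.41/2.1)·(62.6 − 15.4) + 62.6

71.8152 °C


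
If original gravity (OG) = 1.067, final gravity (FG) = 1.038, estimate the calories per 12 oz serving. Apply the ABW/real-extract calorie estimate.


ABW = (OG−FG)·131.25·0.79/FG;  °P = 259 − 259/SG (for OG→OE and FG→AE);  RE = 0.1808·OE + 0.8192·AE;  Cal = (6.9·ABW + 4·(RE−0.1))·FG·3.55
ABW = (1.067 − 1.038)·131.25·0.79/1.038 = 2.8969
OE = 259 − 259/1.067 = 16.2634 °P
AE = 259 − 259/1.038 = 9.4817 °P
RE = 0.1808·16.2634 + 0.8192·9.4817 = 10.7078 °P
Cal = (6.9·2.8969 + 4·(10.7078−0.1))·1.038·3.55

230.0100 kcal


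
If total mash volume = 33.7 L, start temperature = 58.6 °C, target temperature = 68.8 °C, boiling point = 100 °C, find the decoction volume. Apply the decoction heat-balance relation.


V_dec = V_total·(T_target − T_start)/(T_boil − T_start)
V_dec = 33.7·(68.8 − 58.6)/(100 − 58.6)

8.3029 L


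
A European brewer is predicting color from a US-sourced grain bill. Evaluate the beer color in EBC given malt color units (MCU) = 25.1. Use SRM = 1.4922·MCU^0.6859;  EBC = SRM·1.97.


SRM = 1.4922·25.1^0.6859 = 13.6102
EBC = 13.6102·1.97

26.8120 EBC


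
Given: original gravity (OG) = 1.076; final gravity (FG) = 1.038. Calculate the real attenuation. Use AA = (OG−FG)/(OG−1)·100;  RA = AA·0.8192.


AA = (1.076 − 1.038)/(1.076 − 1)·100 = 50.0000
RA = 50.0000·0.8192

40.9600 %


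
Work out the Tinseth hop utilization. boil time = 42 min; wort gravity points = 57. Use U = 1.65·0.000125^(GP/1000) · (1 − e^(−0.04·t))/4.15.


bigness = 1.65·0.000125^(57/1000) = 0.9886
boil_factor = (1 − e^(−0.04·42))/4.15 = 0.1961
U = 0.9886 · 0.1961

0.1938


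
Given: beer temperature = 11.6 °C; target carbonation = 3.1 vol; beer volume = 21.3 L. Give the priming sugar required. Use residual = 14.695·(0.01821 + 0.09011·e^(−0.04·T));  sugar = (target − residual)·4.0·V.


residual = 14.695·(0.01821 + 0.09011·e^(−0.04·11.6)) = 1.1002
sugar = (3.1 − 1.1002)·4.0·21.3

170.3844 g


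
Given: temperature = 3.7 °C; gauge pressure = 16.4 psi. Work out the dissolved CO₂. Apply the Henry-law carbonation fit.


vols = (P + 14.695)·(0.01821 + 0.09011·e^(−0.04·T))
vols = (16.4 + 14.695)·(0.01821 + 0.09011·e^(−0.04·3.7))

2.9827 volumes


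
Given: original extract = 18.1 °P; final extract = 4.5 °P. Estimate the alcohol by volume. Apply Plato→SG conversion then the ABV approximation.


SG = 259/(259 − P);  ABV = (OG − FG)·131.25
OG = 259/(259 − 18.1) = 1.0751
FG = 259/(259 − 4.5) = 1.0177
ABV = (1.0751 − 1.0177)·131.25

7.5407 % ABV


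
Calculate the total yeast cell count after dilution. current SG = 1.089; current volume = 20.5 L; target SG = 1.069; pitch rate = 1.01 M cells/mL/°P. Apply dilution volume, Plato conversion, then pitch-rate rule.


V_w = V·((SG_c−1)/(SG_t−1)−1);  °P = 259 − 259/SG_t;  cells = rate·(V+V_w)·°P
V_w = 20.5·((1.089−1)/(1.069−1)−1) = 5.9420
V_final = 20.5 + 5.9420 = 26.4420
°P = 259 − 259/1.069 = 16.7175
cells = 1.01·26.4420·16.7175

446.4649 billion cells


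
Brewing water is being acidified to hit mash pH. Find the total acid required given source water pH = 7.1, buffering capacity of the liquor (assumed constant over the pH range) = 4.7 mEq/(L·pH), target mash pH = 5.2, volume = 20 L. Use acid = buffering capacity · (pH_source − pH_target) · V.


acid = 4.7 · (7.1 − 5.2) · 20

178.6000 mEq


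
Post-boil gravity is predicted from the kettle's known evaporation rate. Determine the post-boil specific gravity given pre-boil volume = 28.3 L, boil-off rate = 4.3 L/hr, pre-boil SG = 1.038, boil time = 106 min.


V_post = V_pre − rate·(t/60);  SG_post = 1 + (SG_pre−1)·V_pre/V_post
V_post = 28.3 − 4.3·(106/60) = 20.7033
SG_post = 1 + (1.038 − 1)·28.3/20.7033

1.0519


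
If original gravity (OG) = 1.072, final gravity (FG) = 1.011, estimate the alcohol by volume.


ABV = (OG − FG) · 131.25
ABV = (1.072 − 1.011) · 131.25

8.0063 % ABV


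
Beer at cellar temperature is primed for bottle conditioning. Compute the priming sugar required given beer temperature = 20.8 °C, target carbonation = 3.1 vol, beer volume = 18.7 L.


residual = 14.695·(0.01821 + 0.09011·e^(−0.04·T));  sugar = (target − residual)·4.0·V
residual = 14.695·(0.01821 + 0.09011·e^(−0.04·20.8)) = 0.8438
sugar = (3.1 − 0.8438)·4.0·18.7

168.7605 g


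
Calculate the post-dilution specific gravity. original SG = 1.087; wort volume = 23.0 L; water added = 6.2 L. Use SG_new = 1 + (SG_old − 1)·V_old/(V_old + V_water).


pts = (1.087 − 1)·1000·23.0/(23.0 + 6.2) = 68.5274
SG_new = 1 + 68.5274/1000

1.0685


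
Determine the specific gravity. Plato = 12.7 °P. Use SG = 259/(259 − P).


SG = 259/(259 − 12.7)

1.0516


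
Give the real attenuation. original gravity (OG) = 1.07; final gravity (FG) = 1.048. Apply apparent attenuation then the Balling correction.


AA = (OG−FG)/(OG−1)·100;  RA = AA·0.8192
AA = (1.07 − 1.048)/(1.07 − 1)·100 = 31.4286
RA = 31.4286·0.8192

25.7463 %


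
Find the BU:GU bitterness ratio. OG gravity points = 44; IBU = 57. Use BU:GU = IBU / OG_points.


BU:GU = 57 / 44

1.2955


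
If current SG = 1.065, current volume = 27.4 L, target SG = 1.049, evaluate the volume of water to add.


V_water = V·((SG_curr − 1)/(SG_target − 1) − 1)
V_water = 27.4·((1.065 − 1)/(1.049 − 1) − 1)

8.9469 L


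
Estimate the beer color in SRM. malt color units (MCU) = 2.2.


SRM = 1.4922 · MCU^0.6859
SRM = 1.4922 · 2.2^0.6859

2.5627 SRM


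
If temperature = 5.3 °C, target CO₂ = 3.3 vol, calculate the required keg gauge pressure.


psi = vols/(0.01821 + 0.09011·e^(−0.04·T)) − 14.695
psi = 3.3/(0.01821 + 0.09011·e^(−0.04·5.3)) − 14.695

21.5266 psi


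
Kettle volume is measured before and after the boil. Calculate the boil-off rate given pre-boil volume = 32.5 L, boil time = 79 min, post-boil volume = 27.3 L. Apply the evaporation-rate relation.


rate = (V_pre − V_post) / (t_min/60)
rate = (32.5 − 27.3) / (79/60)

3.9494 L/hr


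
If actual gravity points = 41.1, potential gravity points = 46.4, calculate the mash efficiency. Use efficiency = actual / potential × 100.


efficiency = 41.1 / 46.4 × 100

88.5776 %


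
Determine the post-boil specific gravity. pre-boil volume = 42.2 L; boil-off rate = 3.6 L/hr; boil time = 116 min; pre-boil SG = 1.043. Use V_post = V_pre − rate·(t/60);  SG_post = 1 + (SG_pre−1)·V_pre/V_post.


V_post = 42.2 − 3.6·(116/60) = 35.2400
SG_post = 1 + (1.043 − 1)·42.2/35.2400

1.0515


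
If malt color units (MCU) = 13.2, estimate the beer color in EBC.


SRM = 1.4922·MCU^0.6859;  EBC = SRM·1.97
SRM = 1.4922·13.2^0.6859 = 8.7585
EBC = 8.7585·1.97

17.2542 EBC


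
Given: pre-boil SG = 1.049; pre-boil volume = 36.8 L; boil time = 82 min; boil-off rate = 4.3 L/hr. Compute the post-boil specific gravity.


V_post = V_pre − rate·(t/60);  SG_post = 1 + (SG_pre−1)·V_pre/V_post
V_post = 36.8 − 4.3·(82/60) = 30.9233
SG_post = 1 + (1.049 − 1)·36.8/30.9233

1.0583


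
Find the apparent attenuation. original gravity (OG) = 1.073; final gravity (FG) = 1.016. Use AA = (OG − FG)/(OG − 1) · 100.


AA = (1.073 − 1.016)/(1.073 − 1) · 100

78.0822 %


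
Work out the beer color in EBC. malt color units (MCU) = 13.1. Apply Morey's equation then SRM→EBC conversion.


SRM = 1.4922·MCU^0.6859;  EBC = SRM·1.97
SRM = 1.4922·13.1^0.6859 = 8.7129
EBC = 8.7129·1.97

17.1644 EBC


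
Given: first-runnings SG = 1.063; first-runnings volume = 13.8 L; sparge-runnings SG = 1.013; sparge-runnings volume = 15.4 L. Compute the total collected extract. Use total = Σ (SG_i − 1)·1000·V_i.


first = (1.063 − 1)·1000·13.8 = 869.4000
sparge = (1.013 − 1)·1000·15.4 = 200.2000
total = 869.4000 + 200.2000

1069.6000 gravity·L


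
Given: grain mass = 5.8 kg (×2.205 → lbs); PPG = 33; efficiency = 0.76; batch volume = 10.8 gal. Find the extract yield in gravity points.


points = lbs × PPG × eff / vol
lbs = 5.8 × 2.205 = 12.7890
points = 12.7890 × 33 × 0.76 / 10.8

29.6989 points


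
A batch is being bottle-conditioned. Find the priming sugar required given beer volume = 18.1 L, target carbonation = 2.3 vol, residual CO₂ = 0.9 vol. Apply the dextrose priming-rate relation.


sugar = (target − residual)·4.0·V
sugar = (2.3 − 0.9)·4.0·18.1

101.3600 g


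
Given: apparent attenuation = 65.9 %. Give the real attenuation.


RA = AA · 0.8192
RA = 65.9 · 0.8192

53.9853 %


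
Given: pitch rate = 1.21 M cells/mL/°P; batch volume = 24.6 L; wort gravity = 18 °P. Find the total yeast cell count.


cells (billions) = rate · V_L · °P
cells = 1.21 · 24.6 · 18

535.7880 billion cells


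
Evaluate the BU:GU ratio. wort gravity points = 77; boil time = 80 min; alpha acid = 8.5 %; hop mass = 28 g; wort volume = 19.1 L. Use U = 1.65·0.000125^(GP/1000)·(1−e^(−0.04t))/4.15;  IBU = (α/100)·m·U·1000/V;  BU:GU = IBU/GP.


U = 1.65·0.000125^(77/1000)·(1−e^(−0.04·80))/4.15 = 0.1909
IBU = (8.5/100)·28·0.1909·1000/19.1 = 23.7885
BU:GU = 23.7885/77

0.3089


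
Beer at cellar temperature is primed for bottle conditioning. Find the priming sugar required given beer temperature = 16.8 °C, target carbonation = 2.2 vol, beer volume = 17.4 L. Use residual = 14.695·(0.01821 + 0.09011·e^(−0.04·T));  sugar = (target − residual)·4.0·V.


residual = 14.695·(0.01821 + 0.09011·e^(−0.04·16.8)) = 0.9438
sugar = (2.2 − 0.9438)·4.0·17.4

87.4295 g


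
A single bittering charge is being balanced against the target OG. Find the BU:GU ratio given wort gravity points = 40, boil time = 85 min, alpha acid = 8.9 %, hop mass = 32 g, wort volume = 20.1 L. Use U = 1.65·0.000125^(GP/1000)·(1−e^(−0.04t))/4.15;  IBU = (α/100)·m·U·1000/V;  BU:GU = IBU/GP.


U = 1.65·0.000125^(40/1000)·(1−e^(−0.04·85))/4.15 = 0.2683
IBU = (8.9/100)·32·0.2683·1000/20.1 = 38.0115
BU:GU = 38.0115/40

0.9503


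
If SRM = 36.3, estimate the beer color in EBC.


EBC = SRM · 1.97
EBC = 36.3 · 1.97

71.5110 EBC


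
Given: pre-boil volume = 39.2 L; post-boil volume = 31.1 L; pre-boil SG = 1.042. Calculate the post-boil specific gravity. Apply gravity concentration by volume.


SG_post = 1 + (SG_pre − 1)·V_pre/V_post
pts_pre = (1.042 − 1)·1000 = 42.0000
pts_post = 42.0000·39.2/31.1 = 52.9389
SG_post = 1 + 52.9389/1000

1.0529


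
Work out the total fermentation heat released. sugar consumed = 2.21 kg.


Q = m_sugar · 590 kJ/kg
Q = 2.21 · 590

1303.9000 kJ


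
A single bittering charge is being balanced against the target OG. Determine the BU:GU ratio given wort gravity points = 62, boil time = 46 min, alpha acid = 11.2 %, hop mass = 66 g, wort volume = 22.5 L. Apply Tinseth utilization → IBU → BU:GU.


U = 1.65·0.000125^(GP/1000)·(1−e^(−0.04t))/4.15;  IBU = (α/100)·m·U·1000/V;  BU:GU = IBU/GP
U = 1.65·0.000125^(62/1000)·(1−e^(−0.04·46))/4.15 = 0.1916
IBU = (11.2/100)·66·0.1916·1000/22.5 = 62.9382
BU:GU = 62.9382/62

1.0151


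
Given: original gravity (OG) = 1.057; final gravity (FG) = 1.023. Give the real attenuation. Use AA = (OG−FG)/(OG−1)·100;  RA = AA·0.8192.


AA = (1.057 − 1.023)/(1.057 − 1)·100 = 59.6491
RA = 59.6491·0.8192

48.8646 %


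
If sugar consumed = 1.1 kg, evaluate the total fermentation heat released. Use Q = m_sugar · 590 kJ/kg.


Q = 1.1 · 590

649.0000 kJ


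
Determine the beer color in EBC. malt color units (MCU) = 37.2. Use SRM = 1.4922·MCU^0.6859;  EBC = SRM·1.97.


SRM = 1.4922·37.2^0.6859 = 17.8264
EBC = 17.8264·1.97

35.1179 EBC


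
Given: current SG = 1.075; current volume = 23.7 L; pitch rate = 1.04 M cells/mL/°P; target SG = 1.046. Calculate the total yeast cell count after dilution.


V_w = V·((SG_c−1)/(SG_t−1)−1);  °P = 259 − 259/SG_t;  cells = rate·(V+V_w)·°P
V_w = 23.7·((1.075−1)/(1.046−1)−1) = 14.9413
V_final = 23.7 + 14.9413 = 38.6413
°P = 259 − 259/1.046 = 11.3901
cells = 1.04·38.6413·11.3901

457.7317 billion cells


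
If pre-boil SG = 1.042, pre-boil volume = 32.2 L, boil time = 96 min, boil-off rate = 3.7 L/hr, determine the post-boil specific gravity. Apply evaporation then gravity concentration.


V_post = V_pre − rate·(t/60);  SG_post = 1 + (SG_pre−1)·V_pre/V_post
V_post = 32.2 − 3.7·(96/60) = 26.2800
SG_post = 1 + (1.042 − 1)·32.2/26.2800

1.0515


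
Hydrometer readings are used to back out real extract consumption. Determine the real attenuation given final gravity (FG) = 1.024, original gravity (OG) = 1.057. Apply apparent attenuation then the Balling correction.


AA = (OG−FG)/(OG−1)·100;  RA = AA·0.8192
AA = (1.057 − 1.024)/(1.057 − 1)·100 = 57.8947
RA = 57.8947·0.8192

47.4274 %


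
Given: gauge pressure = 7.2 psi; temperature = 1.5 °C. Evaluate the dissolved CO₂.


vols = (P + 14.695)·(0.01821 + 0.09011·e^(−0.04·T))
vols = (7.2 + 14.695)·(0.01821 + 0.09011·e^(−0.04·1.5))

2.2568 volumes


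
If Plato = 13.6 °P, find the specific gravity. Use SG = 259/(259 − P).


SG = 259/(259 − 13.6)

1.0554


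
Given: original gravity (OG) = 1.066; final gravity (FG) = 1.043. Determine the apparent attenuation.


AA = (OG − FG)/(OG − 1) · 100
AA = (1.066 − 1.043)/(1.066 − 1) · 100

34.8485 %


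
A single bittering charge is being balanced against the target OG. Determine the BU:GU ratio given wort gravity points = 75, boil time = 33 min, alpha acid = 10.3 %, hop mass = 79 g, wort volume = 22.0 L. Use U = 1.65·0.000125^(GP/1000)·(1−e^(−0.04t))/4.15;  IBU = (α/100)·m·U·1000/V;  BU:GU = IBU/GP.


U = 1.65·0.000125^(75/1000)·(1−e^(−0.04·33))/4.15 = 0.1485
IBU = (10.3/100)·79·0.1485·1000/22.0 = 54.9249
BU:GU = 54.9249/75

0.7323


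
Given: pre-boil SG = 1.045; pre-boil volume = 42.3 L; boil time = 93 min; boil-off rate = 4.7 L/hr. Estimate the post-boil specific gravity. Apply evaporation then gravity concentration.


V_post = V_pre − rate·(t/60);  SG_post = 1 + (SG_pre−1)·V_pre/V_post
V_post = 42.3 − 4.7·(93/60) = 35.0150
SG_post = 1 + (1.045 − 1)·42.3/35.0150

1.0544


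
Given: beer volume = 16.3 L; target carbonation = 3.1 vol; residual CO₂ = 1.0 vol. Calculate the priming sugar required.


sugar = (target − residual)·4.0·V
sugar = (3.1 − 1.0)·4.0·16.3

136.9200 g


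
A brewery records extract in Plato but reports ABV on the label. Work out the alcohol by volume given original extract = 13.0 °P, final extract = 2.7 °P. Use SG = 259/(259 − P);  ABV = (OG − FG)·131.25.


OG = 259/(259 − 13.0) = 1.0528
FG = 259/(259 − 2.7) = 1.0105
ABV = (1.0528 − 1.0105)·131.25

5.5533 % ABV


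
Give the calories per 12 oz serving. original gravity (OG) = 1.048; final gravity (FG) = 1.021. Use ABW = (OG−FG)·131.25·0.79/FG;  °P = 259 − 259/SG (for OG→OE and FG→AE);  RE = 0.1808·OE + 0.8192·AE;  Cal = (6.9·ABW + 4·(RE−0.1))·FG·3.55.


ABW = (1.048 − 1.021)·131.25·0.79/1.021 = 2.7420
OE = 259 − 259/1.048 = 11.8626 °P
AE = 259 − 259/1.021 = 5.3271 °P
RE = 0.1808·11.8626 + 0.8192·5.3271 = 6.5087 °P
Cal = (6.9·2.7420 + 4·(6.5087−0.1))·1.021·3.55

161.4905 kcal


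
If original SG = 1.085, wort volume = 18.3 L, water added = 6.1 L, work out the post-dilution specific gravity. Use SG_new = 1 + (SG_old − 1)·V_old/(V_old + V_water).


pts = (1.085 − 1)·1000·18.3/(18.3 + 6.1) = 63.7500
SG_new = 1 + 63.7500/1000

1.0637
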